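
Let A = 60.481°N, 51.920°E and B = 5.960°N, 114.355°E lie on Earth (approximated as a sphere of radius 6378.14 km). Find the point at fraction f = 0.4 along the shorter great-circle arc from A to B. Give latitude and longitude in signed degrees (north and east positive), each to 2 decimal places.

Central angle δ = 1.2481 rad. Interpolating on the sphere with fraction f = 0.4:
P = [sin((1−f)δ)·A + sin(fδ)·B] / sin δ = 0.7179·A + 0.5048·B in Cartesian coordinates,
giving P = (0.0111, 0.7358, 0.6771), i.e. latitude 42.62°, longitude 89.14°.

42.62°, 89.14°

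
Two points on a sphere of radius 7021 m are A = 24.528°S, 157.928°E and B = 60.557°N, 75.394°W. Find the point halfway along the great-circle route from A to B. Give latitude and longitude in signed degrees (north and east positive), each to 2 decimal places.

Central angle δ = 2.2506 rad. Interpolating on the sphere with fraction f = 0.5:
P = [sin((1−f)δ)·A + sin(fδ)·B] / sin δ = 1.1603·A + 1.1603·B in Cartesian coordinates,
giving P = (-0.8344, -0.1553, 0.5288), i.e. latitude 31.92°, longitude -169.46°.

31.92°, -169.46°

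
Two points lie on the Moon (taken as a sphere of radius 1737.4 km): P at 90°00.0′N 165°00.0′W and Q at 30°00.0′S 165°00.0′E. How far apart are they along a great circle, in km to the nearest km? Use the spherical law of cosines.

3639 km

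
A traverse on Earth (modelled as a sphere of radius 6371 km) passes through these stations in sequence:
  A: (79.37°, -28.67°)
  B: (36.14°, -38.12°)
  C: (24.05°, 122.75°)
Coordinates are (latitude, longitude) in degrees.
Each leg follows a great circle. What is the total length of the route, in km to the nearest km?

Leg A→B: central angle 0.7575 rad, distance 4825.7 km.
Leg B→C: central angle 2.0447 rad, distance 13027.0 km.
Total: 4825.7 + 13027.0 ≈ 17853 km.

17853 km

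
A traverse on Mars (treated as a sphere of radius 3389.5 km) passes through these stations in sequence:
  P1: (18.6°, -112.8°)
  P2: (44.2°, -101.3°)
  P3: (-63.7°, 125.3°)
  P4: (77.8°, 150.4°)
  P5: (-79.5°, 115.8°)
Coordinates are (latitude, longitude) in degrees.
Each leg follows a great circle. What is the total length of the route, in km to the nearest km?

Leg P1→P2: central angle 0.4774 rad, distance 1618.2 km.
Leg P2→P3: central angle 2.5741 rad, distance 8724.9 km.
Leg P3→P4: central angle 2.4840 rad, distance 8419.4 km.
Leg P4→P5: central angle 2.7634 rad, distance 9366.7 km.
Total: 1618.2 + 8724.9 + 8419.4 + 9366.7 ≈ 28129 km.

28129 km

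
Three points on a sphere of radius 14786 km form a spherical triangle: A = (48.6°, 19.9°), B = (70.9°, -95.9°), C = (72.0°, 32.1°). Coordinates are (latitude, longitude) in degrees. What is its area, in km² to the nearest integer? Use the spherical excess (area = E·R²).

Side lengths (central angles): a = 0.5800, b = 0.4199, c = 0.9089 rad; semiperimeter s = 0.9544.
By l'Huilier's theorem, tan(E/4) = √[tan(s/2) tan((s−a)/2) tan((s−b)/2) tan((s−c)/2)], giving spherical excess E = 0.0988 rad.
Area = E·R² = 0.0988 × (14786)² ≈ 21600049 km².

21600049 km²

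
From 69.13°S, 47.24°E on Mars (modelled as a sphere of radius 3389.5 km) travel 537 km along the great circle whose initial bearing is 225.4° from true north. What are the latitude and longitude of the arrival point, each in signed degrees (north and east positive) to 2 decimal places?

-74.19°, 22.90°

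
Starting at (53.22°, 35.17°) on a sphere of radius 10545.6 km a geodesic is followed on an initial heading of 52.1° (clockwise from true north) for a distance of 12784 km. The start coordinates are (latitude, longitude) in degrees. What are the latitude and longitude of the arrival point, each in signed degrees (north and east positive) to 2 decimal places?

38.72°, 143.91°

Angular distance δ = d/R = 12784/10545.6 = 1.21226 rad; initial bearing θ = 0.9093 rad.
sin φ₂ = sin φ₁ cos δ + cos φ₁ sin δ cos θ = (0.8009)(0.3509) + (0.5987)(0.9364)(0.6143) = 0.6255, so φ₂ = 38.72°.
Δλ = atan2(sin θ sin δ cos φ₁, cos δ − sin φ₁ sin φ₂) = atan2(0.4424, -0.1501) = 108.736°.
λ₂ = 35.170° + 108.736° = 143.91°.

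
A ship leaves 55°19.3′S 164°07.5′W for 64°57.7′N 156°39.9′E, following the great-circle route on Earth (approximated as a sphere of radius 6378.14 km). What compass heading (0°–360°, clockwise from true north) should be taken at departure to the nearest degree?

341°

Δλ = -39.210° = -0.6843 rad.
y = sin Δλ · cos φ₂ = (-0.6322)(0.4232) = -0.2675
x = cos φ₁ sin φ₂ − sin φ₁ cos φ₂ cos Δλ = (0.5690)(0.9060) − (-0.8224)(0.4232)(0.7748) = 0.7852
θ = atan2(y, x) = -18.82°; adding 360° gives 341°.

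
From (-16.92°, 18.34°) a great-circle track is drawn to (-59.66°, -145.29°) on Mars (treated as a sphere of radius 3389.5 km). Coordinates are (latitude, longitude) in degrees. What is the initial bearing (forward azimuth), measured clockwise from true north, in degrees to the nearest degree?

188°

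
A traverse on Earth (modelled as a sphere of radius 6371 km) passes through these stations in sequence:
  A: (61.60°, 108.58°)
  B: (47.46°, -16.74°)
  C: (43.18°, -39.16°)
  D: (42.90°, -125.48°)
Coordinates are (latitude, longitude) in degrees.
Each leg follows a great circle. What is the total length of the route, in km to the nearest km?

15427 km

Leg A→B: central angle 1.0903 rad, distance 6946.3 km.
Leg B→C: central angle 0.2840 rad, distance 1809.3 km.
Leg C→D: central angle 1.0471 rad, distance 6671.0 km.
Total: 6946.3 + 1809.3 + 6671.0 ≈ 15427 km.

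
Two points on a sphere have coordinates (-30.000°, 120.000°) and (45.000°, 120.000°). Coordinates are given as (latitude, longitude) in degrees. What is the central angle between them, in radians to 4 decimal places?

1.3090 rad

With latitudes φ₁ = -30.000°, φ₂ = 45.000° and longitude difference Δλ = 0.000°:
cos c = sin φ₁ sin φ₂ + cos φ₁ cos φ₂ cos Δλ = (-0.5000)(0.7071) + (0.8660)(0.7071)(1.0000) = 0.25882,
so c = arccos(0.25882) = 1.30900 rad.
So the angular separation is 1.3090 rad.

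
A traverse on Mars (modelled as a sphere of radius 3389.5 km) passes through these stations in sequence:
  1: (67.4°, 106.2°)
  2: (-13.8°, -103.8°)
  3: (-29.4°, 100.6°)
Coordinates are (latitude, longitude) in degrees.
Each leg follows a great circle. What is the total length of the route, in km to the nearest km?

Leg 1→2: central angle 2.1453 rad, distance 7271.5 km.
Leg 2→3: central angle 2.2829 rad, distance 7737.8 km.
Total: 7271.5 + 7737.8 ≈ 15009 km.

15009 km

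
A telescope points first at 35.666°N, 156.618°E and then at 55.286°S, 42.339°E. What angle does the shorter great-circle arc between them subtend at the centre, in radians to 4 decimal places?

With latitudes φ₁ = 35.666°, φ₂ = -55.286° and longitude difference Δλ = -114.279°:
cos c = sin φ₁ sin φ₂ + cos φ₁ cos φ₂ cos Δλ = (0.5831)(-0.8220) + (0.8124)(0.5695)(-0.4112) = -0.66952,
so c = arccos(-0.66952) = 2.30435 rad.
So the angular separation is 2.3044 rad.

2.3044 rad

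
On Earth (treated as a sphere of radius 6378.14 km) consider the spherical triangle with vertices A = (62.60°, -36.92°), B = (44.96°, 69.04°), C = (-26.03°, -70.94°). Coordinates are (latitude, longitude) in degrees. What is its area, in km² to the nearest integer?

36775656 km²

Side lengths (central angles): a = 2.4931, b = 1.6177, c = 1.0030 rad; semiperimeter s = 2.5569.
By l'Huilier's theorem, tan(E/4) = √[tan(s/2) tan((s−a)/2) tan((s−b)/2) tan((s−c)/2)], giving spherical excess E = 0.9040 rad.
Area = E·R² = 0.9040 × (6378.14)² ≈ 36775656 km².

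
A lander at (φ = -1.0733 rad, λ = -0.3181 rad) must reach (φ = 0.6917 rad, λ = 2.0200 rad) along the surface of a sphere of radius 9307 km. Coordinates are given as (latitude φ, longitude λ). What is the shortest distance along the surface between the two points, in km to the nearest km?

In radians: φ₁ = -1.0733, φ₂ = 0.6917, Δλ = 133.963° = 2.3381 rad.
cos c = sin φ₁ sin φ₂ + cos φ₁ cos φ₂ cos Δλ = (-0.8788)(0.6378) + (0.4772)(0.7702)(-0.6942) = -0.81567,
so c = arccos(-0.81567) = 2.52469 rad.
Distance = R·c = 9307 × 2.5247 ≈ 23497 km.

23497 km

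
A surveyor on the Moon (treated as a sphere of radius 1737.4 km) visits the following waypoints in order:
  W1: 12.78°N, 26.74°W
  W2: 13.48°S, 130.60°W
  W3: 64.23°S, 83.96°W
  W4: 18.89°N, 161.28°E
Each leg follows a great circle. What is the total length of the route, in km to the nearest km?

8606 km

Leg W1→W2: central angle 1.8533 rad, distance 3219.9 km.
Leg W2→W3: central angle 1.0470 rad, distance 1819.0 km.
Leg W3→W4: central angle 2.0531 rad, distance 3567.1 km.
Total: 3219.9 + 1819.0 + 3567.1 ≈ 8606 km.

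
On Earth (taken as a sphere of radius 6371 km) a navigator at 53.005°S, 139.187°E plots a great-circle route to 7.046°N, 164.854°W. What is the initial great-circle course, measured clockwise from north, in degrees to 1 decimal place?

57.8°

Δλ = 55.959° = 0.9767 rad.
y = sin Δλ · cos φ₂ = (0.8286)(0.9924) = 0.8224
x = cos φ₁ sin φ₂ − sin φ₁ cos φ₂ cos Δλ = (0.6017)(0.1227) − (-0.7987)(0.9924)(0.5598) = 0.5175
θ = atan2(y, x) = 57.82°, so the bearing is 57.8°.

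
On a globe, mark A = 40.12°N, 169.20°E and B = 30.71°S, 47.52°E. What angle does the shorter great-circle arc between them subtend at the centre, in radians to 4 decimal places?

2.3109 rad

In radians: φ₁ = 0.7002, φ₂ = -0.5360, Δλ = -121.680° = -2.1237 rad.
cos c = sin φ₁ sin φ₂ + cos φ₁ cos φ₂ cos Δλ = (0.6444)(-0.5107) + (0.7647)(0.8598)(-0.5252) = -0.67437,
so c = arccos(-0.67437) = 2.31090 rad.
So the angular separation is 2.3109 rad.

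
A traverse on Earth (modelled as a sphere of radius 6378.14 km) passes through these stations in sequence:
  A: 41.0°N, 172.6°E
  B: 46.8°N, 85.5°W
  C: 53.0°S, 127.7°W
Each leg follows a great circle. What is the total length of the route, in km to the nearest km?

Leg A→B: central angle 1.1899 rad, distance 7589.6 km.
Leg B→C: central angle 1.8515 rad, distance 11808.9 km.
Total: 7589.6 + 11808.9 ≈ 19398 km.

19398 km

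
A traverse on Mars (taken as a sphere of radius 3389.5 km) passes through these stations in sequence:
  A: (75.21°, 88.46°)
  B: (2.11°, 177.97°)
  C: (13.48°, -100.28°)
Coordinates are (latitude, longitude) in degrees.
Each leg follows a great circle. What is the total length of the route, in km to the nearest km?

10017 km

Leg A→B: central angle 1.5330 rad, distance 5196.1 km.
Leg B→C: central angle 1.4222 rad, distance 4820.6 km.
Total: 5196.1 + 4820.6 ≈ 10017 km.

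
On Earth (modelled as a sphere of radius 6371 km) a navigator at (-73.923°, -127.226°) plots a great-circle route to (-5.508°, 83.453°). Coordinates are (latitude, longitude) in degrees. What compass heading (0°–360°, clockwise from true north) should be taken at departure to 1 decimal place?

210.9°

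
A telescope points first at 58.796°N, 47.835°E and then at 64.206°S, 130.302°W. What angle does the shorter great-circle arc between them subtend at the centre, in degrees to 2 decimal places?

174.52°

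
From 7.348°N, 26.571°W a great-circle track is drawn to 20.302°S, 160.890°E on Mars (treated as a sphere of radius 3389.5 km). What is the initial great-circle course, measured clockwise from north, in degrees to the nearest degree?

208°

Δλ = -172.539° = -3.0114 rad.
y = sin Δλ · cos φ₂ = (-0.1299)(0.9379) = -0.1218
x = cos φ₁ sin φ₂ − sin φ₁ cos φ₂ cos Δλ = (0.9918)(-0.3470) − (0.1279)(0.9379)(-0.9915) = -0.2252
θ = atan2(y, x) = -151.59°; adding 360° gives 208°.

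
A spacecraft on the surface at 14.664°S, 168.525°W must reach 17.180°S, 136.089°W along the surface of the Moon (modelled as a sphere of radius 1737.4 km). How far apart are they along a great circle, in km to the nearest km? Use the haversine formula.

948 km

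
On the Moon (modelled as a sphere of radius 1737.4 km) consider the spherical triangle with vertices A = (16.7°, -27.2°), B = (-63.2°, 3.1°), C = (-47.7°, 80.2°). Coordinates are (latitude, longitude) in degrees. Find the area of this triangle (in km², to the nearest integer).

1916863 km²

Side lengths (central angles): a = 0.7555, b = 1.9881, c = 1.4542 rad; semiperimeter s = 2.0989.
By l'Huilier's theorem, tan(E/4) = √[tan(s/2) tan((s−a)/2) tan((s−b)/2) tan((s−c)/2)], giving spherical excess E = 0.6350 rad.
Area = E·R² = 0.6350 × (1737.4)² ≈ 1916863 km².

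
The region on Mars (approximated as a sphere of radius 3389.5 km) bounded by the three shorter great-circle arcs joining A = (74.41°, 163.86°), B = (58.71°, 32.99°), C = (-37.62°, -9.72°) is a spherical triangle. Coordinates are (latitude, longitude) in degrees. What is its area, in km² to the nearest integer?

5803601 km²

Side lengths (central angles): a = 1.7919, b = 2.4973, c = 0.7499 rad; semiperimeter s = 2.5195.
By l'Huilier's theorem, tan(E/4) = √[tan(s/2) tan((s−a)/2) tan((s−b)/2) tan((s−c)/2)], giving spherical excess E = 0.5052 rad.
Area = E·R² = 0.5052 × (3389.5)² ≈ 5803601 km².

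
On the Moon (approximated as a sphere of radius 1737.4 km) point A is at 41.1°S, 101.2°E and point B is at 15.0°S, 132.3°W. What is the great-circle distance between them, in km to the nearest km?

With latitudes φ₁ = -41.100°, φ₂ = -15.000° and longitude difference Δλ = 126.500°:
cos c = sin φ₁ sin φ₂ + cos φ₁ cos φ₂ cos Δλ = (-0.6574)(-0.2588) + (0.7536)(0.9659)(-0.5948) = -0.26282,
so c = arccos(-0.26282) = 1.83674 rad.
Distance = R·c = 1737.4 × 1.8367 ≈ 3191 km.

3191 km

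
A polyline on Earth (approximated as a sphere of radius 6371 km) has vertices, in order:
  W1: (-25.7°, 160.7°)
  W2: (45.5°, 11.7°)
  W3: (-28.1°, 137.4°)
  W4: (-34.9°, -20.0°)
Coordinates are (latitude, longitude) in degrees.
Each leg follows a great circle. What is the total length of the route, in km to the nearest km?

44026 km

Leg W1→W2: central angle 2.5881 rad, distance 16488.5 km.
Leg W2→W3: central angle 2.3416 rad, distance 14918.7 km.
Leg W3→W4: central angle 1.9806 rad, distance 12618.4 km.
Total: 16488.5 + 14918.7 + 12618.4 ≈ 44026 km.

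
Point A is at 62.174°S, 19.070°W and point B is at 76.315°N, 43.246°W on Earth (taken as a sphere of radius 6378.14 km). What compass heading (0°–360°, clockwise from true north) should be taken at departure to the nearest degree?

With φ₁ = -1.0851, φ₂ = 1.3319, Δλ = -0.4220 rad, the forward-azimuth formula gives
θ = atan2( sin Δλ cos φ₂ , cos φ₁ sin φ₂ − sin φ₁ cos φ₂ cos Δλ ) = atan2(-0.0969, 0.6444) = -8.55°.
Adding 360° brings this into [0°, 360°): 351°.

351°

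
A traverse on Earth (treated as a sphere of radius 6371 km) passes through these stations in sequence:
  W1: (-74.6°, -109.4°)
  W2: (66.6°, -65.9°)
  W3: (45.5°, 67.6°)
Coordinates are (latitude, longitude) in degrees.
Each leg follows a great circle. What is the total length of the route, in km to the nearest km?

22945 km

Leg W1→W2: central angle 2.5121 rad, distance 16004.3 km.
Leg W2→W3: central angle 1.0894 rad, distance 6940.9 km.
Total: 16004.3 + 6940.9 ≈ 22945 km.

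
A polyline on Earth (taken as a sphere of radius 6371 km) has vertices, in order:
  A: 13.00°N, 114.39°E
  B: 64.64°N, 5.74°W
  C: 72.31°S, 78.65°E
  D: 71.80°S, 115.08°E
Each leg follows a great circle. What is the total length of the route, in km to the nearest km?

27736 km

Leg A→B: central angle 1.5770 rad, distance 10047.1 km.
Leg B→C: central angle 2.5833 rad, distance 16458.5 km.
Leg C→D: central angle 0.1931 rad, distance 1230.3 km.
Total: 10047.1 + 16458.5 + 1230.3 ≈ 27736 km.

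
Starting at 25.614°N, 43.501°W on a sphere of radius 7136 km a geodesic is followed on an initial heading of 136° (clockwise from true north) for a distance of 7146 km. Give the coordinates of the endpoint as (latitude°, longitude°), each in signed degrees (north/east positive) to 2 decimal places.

-18.25°, -5.47°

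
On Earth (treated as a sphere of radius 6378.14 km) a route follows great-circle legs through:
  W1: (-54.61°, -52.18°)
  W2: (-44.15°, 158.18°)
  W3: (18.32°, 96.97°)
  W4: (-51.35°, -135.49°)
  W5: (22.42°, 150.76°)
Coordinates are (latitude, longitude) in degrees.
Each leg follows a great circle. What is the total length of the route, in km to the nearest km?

43063 km

Leg W1→W2: central angle 1.3600 rad, distance 8674.0 km.
Leg W2→W3: central angle 1.4615 rad, distance 9321.5 km.
Leg W3→W4: central angle 2.2228 rad, distance 14177.1 km.
Leg W4→W5: central angle 1.7075 rad, distance 10890.8 km.
Total: 8674.0 + 9321.5 + 14177.1 + 10890.8 ≈ 43063 km.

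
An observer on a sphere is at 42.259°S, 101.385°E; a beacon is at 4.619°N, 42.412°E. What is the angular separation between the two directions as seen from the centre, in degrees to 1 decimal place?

71.0°

With latitudes φ₁ = -42.259°, φ₂ = 4.619° and longitude difference Δλ = -58.973°:
Haversine: a = sin²(Δφ/2) + cos φ₁ cos φ₂ sin²(Δλ/2) = 0.1582 + (0.7401)(0.9968)(0.2423) = 0.33695.
Central angle c = 2·arcsin(√a) = 1.23863 rad.
So the angular separation is 71.0°.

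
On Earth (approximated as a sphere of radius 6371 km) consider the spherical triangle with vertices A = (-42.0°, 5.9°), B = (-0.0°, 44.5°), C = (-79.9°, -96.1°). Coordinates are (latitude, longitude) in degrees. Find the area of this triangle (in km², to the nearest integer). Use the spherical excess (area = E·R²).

14764593 km²

Side lengths (central angles): a = 1.7067, b = 0.8871, c = 0.9511 rad; semiperimeter s = 1.7725.
By l'Huilier's theorem, tan(E/4) = √[tan(s/2) tan((s−a)/2) tan((s−b)/2) tan((s−c)/2)], giving spherical excess E = 0.3638 rad.
Area = E·R² = 0.3638 × (6371)² ≈ 14764593 km².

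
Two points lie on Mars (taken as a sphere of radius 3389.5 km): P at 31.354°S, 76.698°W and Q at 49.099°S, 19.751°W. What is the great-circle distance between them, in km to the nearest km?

In radians: φ₁ = -0.5472, φ₂ = -0.8569, Δλ = 56.947° = 0.9939 rad.
cos c = sin φ₁ sin φ₂ + cos φ₁ cos φ₂ cos Δλ = (-0.5203)(-0.7558) + (0.8540)(0.6548)(0.5454) = 0.69825,
so c = arccos(0.69825) = 0.79785 rad.
Distance = R·c = 3389.5 × 0.7979 ≈ 2704 km.

2704 km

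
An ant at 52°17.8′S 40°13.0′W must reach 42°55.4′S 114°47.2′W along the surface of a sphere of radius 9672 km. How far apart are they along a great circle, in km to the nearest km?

8247 km

With latitudes φ₁ = -52.297°, φ₂ = -42.923° and longitude difference Δλ = -74.570°:
cos c = sin φ₁ sin φ₂ + cos φ₁ cos φ₂ cos Δλ = (-0.7912)(-0.6810) + (0.6116)(0.7323)(0.2661) = 0.65797,
so c = arccos(0.65797) = 0.85268 rad.
Distance = R·c = 9672 × 0.8527 ≈ 8247 km.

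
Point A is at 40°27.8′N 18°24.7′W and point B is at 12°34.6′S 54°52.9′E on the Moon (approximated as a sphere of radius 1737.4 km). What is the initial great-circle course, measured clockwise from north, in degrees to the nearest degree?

110°

Δλ = 73.293° = 1.2792 rad.
y = sin Δλ · cos φ₂ = (0.9578)(0.9760) = 0.9348
x = cos φ₁ sin φ₂ − sin φ₁ cos φ₂ cos Δλ = (0.7608)(-0.2177) − (0.6490)(0.9760)(0.2875) = -0.3477
θ = atan2(y, x) = 110.41°, so the bearing is 110°.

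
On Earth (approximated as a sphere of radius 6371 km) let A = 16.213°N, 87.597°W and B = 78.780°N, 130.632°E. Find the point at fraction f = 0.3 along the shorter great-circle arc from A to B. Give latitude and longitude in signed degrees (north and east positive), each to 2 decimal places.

40.80°, -91.45°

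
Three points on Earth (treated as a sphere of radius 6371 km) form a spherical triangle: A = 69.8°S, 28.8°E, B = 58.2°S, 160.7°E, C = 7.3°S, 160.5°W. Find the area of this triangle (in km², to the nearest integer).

Side lengths (central angles): a = 1.0294, b = 1.7913, c = 0.8283 rad; semiperimeter s = 1.8245.
By l'Huilier's theorem, tan(E/4) = √[tan(s/2) tan((s−a)/2) tan((s−b)/2) tan((s−c)/2)], giving spherical excess E = 0.2795 rad.
Area = E·R² = 0.2795 × (6371)² ≈ 11346692 km².

11346692 km²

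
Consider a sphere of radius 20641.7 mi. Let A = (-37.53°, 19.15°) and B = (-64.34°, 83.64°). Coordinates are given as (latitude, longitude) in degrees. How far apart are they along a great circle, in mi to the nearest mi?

With latitudes φ₁ = -37.530°, φ₂ = -64.340° and longitude difference Δλ = 64.490°:
cos c = sin φ₁ sin φ₂ + cos φ₁ cos φ₂ cos Δλ = (-0.6092)(-0.9014) + (0.7930)(0.4330)(0.4307) = 0.69699,
so c = arccos(0.69699) = 0.79960 rad.
Distance = R·c = 20641.7 × 0.7996 ≈ 16505 mi.

16505 mi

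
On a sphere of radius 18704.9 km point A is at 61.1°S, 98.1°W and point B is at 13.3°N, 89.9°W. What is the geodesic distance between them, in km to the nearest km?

In radians: φ₁ = -1.0664, φ₂ = 0.2321, Δλ = 8.200° = 0.1431 rad.
cos c = sin φ₁ sin φ₂ + cos φ₁ cos φ₂ cos Δλ = (-0.8755)(0.2300) + (0.4833)(0.9732)(0.9898) = 0.26411,
so c = arccos(0.26411) = 1.30351 rad.
Distance = R·c = 18704.9 × 1.3035 ≈ 24382 km.

24382 km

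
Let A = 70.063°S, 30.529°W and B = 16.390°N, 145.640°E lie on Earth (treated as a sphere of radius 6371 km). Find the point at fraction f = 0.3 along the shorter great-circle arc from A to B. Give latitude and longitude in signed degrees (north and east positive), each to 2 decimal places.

-71.93°, 140.41°

The central angle between A and B is δ = 2.2039 rad.
With f = 0.3, the slerp weights are sin((1−f)δ)/sin δ = 1.2399 and sin(fδ)/sin δ = 0.7617.
Weighted sum of the unit vectors: (1.2399)·(0.2937,-0.1732,-0.9401) + (0.7617)·(-0.7920,0.5415,0.2822) = (-0.2390, 0.1976, -0.9507).
Converting back: φ = atan2(z, √(x²+y²)) = -71.93°, λ = atan2(y, x) = 140.41°.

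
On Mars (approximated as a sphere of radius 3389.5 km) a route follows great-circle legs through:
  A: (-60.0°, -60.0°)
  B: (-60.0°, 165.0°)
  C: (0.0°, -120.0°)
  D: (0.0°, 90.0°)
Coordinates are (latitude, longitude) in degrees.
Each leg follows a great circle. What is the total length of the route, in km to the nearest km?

17013 km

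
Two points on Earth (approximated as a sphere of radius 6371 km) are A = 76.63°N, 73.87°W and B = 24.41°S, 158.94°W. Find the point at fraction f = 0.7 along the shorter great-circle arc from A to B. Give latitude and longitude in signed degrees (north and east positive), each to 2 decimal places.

8.44°, -150.88°

Central angle δ = 1.9649 rad. Interpolating on the sphere with fraction f = 0.7:
P = [sin((1−f)δ)·A + sin(fδ)·B] / sin δ = 0.6021·A + 1.0624·B in Cartesian coordinates,
giving P = (-0.8641, -0.4814, 0.1467), i.e. latitude 8.44°, longitude -150.88°.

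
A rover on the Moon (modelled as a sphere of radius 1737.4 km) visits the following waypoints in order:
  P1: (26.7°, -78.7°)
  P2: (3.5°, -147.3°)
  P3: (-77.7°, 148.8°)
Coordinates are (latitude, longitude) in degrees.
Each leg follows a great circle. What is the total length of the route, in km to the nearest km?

4773 km

Leg P1→P2: central angle 1.2102 rad, distance 2102.7 km.
Leg P2→P3: central angle 1.5369 rad, distance 2670.2 km.
Total: 2102.7 + 2670.2 ≈ 4773 km.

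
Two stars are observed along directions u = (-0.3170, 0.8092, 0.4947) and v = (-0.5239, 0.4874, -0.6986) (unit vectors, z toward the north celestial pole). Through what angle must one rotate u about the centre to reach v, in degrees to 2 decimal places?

u·v = 0.2149; |u| = 1.0000, |v| = 1.0000.
cos θ = (u·v)/(|u||v|) = 0.2149, so θ = 77.59°.

77.59°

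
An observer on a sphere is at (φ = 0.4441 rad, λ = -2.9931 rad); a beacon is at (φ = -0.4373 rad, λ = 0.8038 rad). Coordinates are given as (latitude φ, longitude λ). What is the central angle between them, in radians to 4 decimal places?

2.5509 rad

With latitudes φ₁ = 25.445°, φ₂ = -25.055° and longitude difference Δλ = -142.454°:
Haversine: a = sin²(Δφ/2) + cos φ₁ cos φ₂ sin²(Δλ/2) = 0.1820 + (0.9030)(0.9059)(0.8964) = 0.91527.
Central angle c = 2·arcsin(√a) = 2.55086 rad.
So the angular separation is 2.5509 rad.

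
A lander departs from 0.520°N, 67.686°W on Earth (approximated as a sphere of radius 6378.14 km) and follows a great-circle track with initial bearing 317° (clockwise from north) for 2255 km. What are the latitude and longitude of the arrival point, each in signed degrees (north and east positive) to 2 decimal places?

15.17°, -81.85°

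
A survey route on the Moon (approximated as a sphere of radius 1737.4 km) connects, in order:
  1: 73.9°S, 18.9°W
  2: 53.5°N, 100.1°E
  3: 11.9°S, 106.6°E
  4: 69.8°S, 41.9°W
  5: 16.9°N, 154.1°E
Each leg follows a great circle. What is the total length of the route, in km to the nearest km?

Leg 1→2: central angle 2.5912 rad, distance 4501.9 km.
Leg 2→3: central angle 1.1456 rad, distance 1990.3 km.
Leg 3→4: central angle 1.6655 rad, distance 2893.6 km.
Leg 4→5: central angle 2.2024 rad, distance 3826.4 km.
Total: 4501.9 + 1990.3 + 2893.6 + 3826.4 ≈ 13212 km.

13212 km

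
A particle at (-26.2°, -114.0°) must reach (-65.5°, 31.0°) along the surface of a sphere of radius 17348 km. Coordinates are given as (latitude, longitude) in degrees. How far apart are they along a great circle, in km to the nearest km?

25566 km

Let φ₁ = -0.4573 rad, φ₂ = -1.1432 rad, and Δλ = 2.5307 rad.
cos c = sin φ₁ sin φ₂ + cos φ₁ cos φ₂ cos Δλ = (-0.4415)(-0.9100) + (0.8973)(0.4147)(-0.8192) = 0.09696,
so c = arccos(0.09696) = 1.47369 rad.
Distance = R·c = 17348 × 1.4737 ≈ 25566 km.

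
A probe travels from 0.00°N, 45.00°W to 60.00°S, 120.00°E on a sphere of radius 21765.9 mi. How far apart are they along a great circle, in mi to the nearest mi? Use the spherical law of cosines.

Let φ₁ = 0.0000 rad, φ₂ = -1.0472 rad, and Δλ = 2.8798 rad.
cos c = sin φ₁ sin φ₂ + cos φ₁ cos φ₂ cos Δλ = (0.0000)(-0.8660) + (1.0000)(0.5000)(-0.9659) = -0.48296,
so c = arccos(-0.48296) = 2.07483 rad.
Distance = R·c = 21765.9 × 2.0748 ≈ 45161 mi.

45161 mi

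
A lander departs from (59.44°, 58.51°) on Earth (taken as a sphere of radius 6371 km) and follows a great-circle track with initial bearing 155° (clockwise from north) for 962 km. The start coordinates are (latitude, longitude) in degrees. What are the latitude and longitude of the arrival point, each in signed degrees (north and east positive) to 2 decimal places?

51.44°, 64.36°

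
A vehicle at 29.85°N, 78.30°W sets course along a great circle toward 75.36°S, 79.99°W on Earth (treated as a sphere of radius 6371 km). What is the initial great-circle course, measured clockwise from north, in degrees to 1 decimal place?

With φ₁ = 0.5210, φ₂ = -1.3153, Δλ = -0.0295 rad, the forward-azimuth formula gives
θ = atan2( sin Δλ cos φ₂ , cos φ₁ sin φ₂ − sin φ₁ cos φ₂ cos Δλ ) = atan2(-0.0075, -0.9649) = -179.56°.
Adding 360° brings this into [0°, 360°): 180.4°.

180.4°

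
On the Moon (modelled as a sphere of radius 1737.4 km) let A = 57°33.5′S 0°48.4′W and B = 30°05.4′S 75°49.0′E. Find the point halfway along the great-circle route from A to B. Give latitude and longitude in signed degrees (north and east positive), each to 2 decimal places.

Central angle δ = 1.0116 rad. Interpolating on the sphere with fraction f = 0.5:
P = [sin((1−f)δ)·A + sin(fδ)·B] / sin δ = 0.5716·A + 0.5716·B in Cartesian coordinates,
giving P = (0.4278, 0.4752, -0.7689), i.e. latitude -50.26°, longitude 48.00°.

-50.26°, 48.00°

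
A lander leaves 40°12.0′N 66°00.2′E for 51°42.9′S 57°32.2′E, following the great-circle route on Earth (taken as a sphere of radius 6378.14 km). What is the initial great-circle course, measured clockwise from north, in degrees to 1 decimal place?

With φ₁ = 0.7016, φ₂ = -0.9026, Δλ = -0.1478 rad, the forward-azimuth formula gives
θ = atan2( sin Δλ cos φ₂ , cos φ₁ sin φ₂ − sin φ₁ cos φ₂ cos Δλ ) = atan2(-0.0912, -0.9951) = -174.76°.
Adding 360° brings this into [0°, 360°): 185.2°.

185.2°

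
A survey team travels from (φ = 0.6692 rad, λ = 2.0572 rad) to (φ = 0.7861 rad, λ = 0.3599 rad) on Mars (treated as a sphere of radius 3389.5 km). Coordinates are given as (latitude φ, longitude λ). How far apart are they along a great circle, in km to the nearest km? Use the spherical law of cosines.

4043 km

In radians: φ₁ = 0.6692, φ₂ = 0.7861, Δλ = -97.248° = -1.6973 rad.
cos c = sin φ₁ sin φ₂ + cos φ₁ cos φ₂ cos Δλ = (0.6204)(0.7076) + (0.7843)(0.7066)(-0.1262) = 0.36905,
so c = arccos(0.36905) = 1.19281 rad.
Distance = R·c = 3389.5 × 1.1928 ≈ 4043 km.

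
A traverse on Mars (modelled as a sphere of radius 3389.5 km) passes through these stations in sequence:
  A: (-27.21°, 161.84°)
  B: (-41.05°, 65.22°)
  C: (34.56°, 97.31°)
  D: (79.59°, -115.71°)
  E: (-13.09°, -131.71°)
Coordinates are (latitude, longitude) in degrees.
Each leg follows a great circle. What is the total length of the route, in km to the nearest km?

Leg A→B: central angle 1.3459 rad, distance 4562.1 km.
Leg B→C: central angle 1.4166 rad, distance 4801.4 km.
Leg C→D: central angle 1.1228 rad, distance 3805.7 km.
Leg D→E: central angle 1.6244 rad, distance 5505.9 km.
Total: 4562.1 + 4801.4 + 3805.7 + 5505.9 ≈ 18675 km.

18675 km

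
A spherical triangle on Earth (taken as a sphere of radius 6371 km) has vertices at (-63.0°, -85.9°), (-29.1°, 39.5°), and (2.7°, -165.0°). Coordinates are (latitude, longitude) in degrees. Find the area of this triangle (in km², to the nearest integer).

Side lengths (central angles): a = 2.5272, b = 1.5270, c = 1.3658 rad; semiperimeter s = 2.7100.
By l'Huilier's theorem, tan(E/4) = √[tan(s/2) tan((s−a)/2) tan((s−b)/2) tan((s−c)/2)], giving spherical excess E = 1.7665 rad.
Area = E·R² = 1.7665 × (6371)² ≈ 71700661 km².

71700661 km²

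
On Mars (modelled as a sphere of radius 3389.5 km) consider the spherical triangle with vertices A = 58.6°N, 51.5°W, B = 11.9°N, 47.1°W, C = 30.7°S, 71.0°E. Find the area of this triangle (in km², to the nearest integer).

18693779 km²

Side lengths (central angles): a = 2.0962, b = 2.3138, c = 0.8171 rad; semiperimeter s = 2.6136.
By l'Huilier's theorem, tan(E/4) = √[tan(s/2) tan((s−a)/2) tan((s−b)/2) tan((s−c)/2)], giving spherical excess E = 1.6271 rad.
Area = E·R² = 1.6271 × (3389.5)² ≈ 18693779 km².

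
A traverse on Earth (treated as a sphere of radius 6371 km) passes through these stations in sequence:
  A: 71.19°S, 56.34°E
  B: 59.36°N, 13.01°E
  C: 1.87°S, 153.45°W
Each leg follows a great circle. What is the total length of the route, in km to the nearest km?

Leg A→B: central angle 2.3391 rad, distance 14902.3 km.
Leg B→C: central angle 2.1215 rad, distance 13516.1 km.
Total: 14902.3 + 13516.1 ≈ 28418 km.

28418 km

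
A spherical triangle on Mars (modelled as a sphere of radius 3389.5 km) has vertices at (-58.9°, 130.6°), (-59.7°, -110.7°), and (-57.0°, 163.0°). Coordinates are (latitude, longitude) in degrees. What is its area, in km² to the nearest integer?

Side lengths (central angles): a = 0.7350, b = 0.2989, c = 0.9095 rad; semiperimeter s = 0.9717.
By l'Huilier's theorem, tan(E/4) = √[tan(s/2) tan((s−a)/2) tan((s−b)/2) tan((s−c)/2)], giving spherical excess E = 0.1045 rad.
Area = E·R² = 0.1045 × (3389.5)² ≈ 1200893 km².

1200893 km²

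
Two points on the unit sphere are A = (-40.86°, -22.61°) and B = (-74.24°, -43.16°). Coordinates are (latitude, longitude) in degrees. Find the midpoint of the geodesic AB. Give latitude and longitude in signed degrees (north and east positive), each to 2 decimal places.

Central angle δ = 0.6059 rad. Interpolating on the sphere with fraction f = 0.5:
P = [sin((1−f)δ)·A + sin(fδ)·B] / sin δ = 0.5239·A + 0.5239·B in Cartesian coordinates,
giving P = (0.4695, -0.2496, -0.8469), i.e. latitude -57.87°, longitude -28.00°.

-57.87°, -28.00°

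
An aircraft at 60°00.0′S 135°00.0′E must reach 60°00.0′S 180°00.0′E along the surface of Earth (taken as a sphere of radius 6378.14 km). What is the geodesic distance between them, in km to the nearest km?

With latitudes φ₁ = -60.000°, φ₂ = -60.000° and longitude difference Δλ = 45.000°:
Haversine: a = sin²(Δφ/2) + cos φ₁ cos φ₂ sin²(Δλ/2) = 0.0000 + (0.5000)(0.5000)(0.1464) = 0.03661.
Central angle c = 2·arcsin(√a) = 0.38506 rad.
Distance = R·c = 6378.14 × 0.3851 ≈ 2456 km.

2456 km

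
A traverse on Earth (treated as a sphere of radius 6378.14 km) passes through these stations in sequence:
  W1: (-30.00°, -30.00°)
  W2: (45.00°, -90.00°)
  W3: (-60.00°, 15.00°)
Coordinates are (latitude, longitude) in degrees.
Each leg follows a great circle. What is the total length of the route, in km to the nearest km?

25320 km

Leg W1→W2: central angle 1.6182 rad, distance 10321.0 km.
Leg W2→W3: central angle 2.3516 rad, distance 14999.1 km.
Total: 10321.0 + 14999.1 ≈ 25320 km.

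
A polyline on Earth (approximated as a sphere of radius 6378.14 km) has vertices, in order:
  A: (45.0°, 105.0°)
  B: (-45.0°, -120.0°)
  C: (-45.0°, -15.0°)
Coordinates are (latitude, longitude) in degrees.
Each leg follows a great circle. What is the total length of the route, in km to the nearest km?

24139 km

Leg A→B: central angle 2.5936 rad, distance 16542.1 km.
Leg B→C: central angle 1.1912 rad, distance 7597.3 km.
Total: 16542.1 + 7597.3 ≈ 24139 km.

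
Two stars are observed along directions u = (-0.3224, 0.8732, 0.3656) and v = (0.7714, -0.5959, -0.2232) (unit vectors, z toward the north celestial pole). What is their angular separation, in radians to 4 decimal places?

u·v = -0.8506; |u| = 1.0000, |v| = 1.0000.
cos θ = (u·v)/(|u||v|) = -0.8506, so θ = 2.5880 rad.

2.5880 rad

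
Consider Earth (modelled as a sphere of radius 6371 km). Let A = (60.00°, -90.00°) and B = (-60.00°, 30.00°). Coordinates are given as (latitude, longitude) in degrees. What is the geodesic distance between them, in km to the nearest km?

16795 km

Let φ₁ = 1.0472 rad, φ₂ = -1.0472 rad, and Δλ = 2.0944 rad.
cos c = sin φ₁ sin φ₂ + cos φ₁ cos φ₂ cos Δλ = (0.8660)(-0.8660) + (0.5000)(0.5000)(-0.5000) = -0.87500,
so c = arccos(-0.87500) = 2.63623 rad.
Distance = R·c = 6371 × 2.6362 ≈ 16795 km.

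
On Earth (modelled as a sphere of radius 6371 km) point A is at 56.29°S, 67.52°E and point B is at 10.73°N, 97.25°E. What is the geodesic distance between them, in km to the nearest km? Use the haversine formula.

7941 km

In radians: φ₁ = -0.9824, φ₂ = 0.1873, Δλ = 29.730° = 0.5189 rad.
Haversine: a = sin²(Δφ/2) + cos φ₁ cos φ₂ sin²(Δλ/2) = 0.3048 + (0.5550)(0.9825)(0.0658) = 0.34068.
Central angle c = 2·arcsin(√a) = 1.24651 rad.
Distance = R·c = 6371 × 1.2465 ≈ 7941 km.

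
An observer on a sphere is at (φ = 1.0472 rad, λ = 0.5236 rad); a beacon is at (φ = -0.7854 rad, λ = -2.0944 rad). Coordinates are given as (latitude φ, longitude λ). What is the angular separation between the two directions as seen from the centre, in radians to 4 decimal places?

In radians: φ₁ = 1.0472, φ₂ = -0.7854, Δλ = -150.000° = -2.6180 rad.
Haversine: a = sin²(Δφ/2) + cos φ₁ cos φ₂ sin²(Δλ/2) = 0.6294 + (0.5000)(0.7071)(0.9330) = 0.95928.
Central angle c = 2·arcsin(√a) = 2.73522 rad.
So the angular separation is 2.7352 rad.

2.7352 rad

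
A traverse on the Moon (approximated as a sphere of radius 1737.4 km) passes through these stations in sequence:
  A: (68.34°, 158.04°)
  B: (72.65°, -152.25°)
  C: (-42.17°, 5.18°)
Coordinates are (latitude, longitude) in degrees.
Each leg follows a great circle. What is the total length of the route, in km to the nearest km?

Leg A→B: central angle 0.2899 rad, distance 503.6 km.
Leg B→C: central angle 2.5771 rad, distance 4477.5 km.
Total: 503.6 + 4477.5 ≈ 4981 km.

4981 km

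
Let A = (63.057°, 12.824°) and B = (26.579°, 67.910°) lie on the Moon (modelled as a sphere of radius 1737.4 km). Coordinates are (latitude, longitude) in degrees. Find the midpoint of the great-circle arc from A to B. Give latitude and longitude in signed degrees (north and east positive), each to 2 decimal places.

Central angle δ = 0.8882 rad. Interpolating on the sphere with fraction f = 0.5:
P = [sin((1−f)δ)·A + sin(fδ)·B] / sin δ = 0.5537·A + 0.5537·B in Cartesian coordinates,
giving P = (0.4309, 0.5145, 0.7414), i.e. latitude 47.85°, longitude 50.06°.

47.85°, 50.06°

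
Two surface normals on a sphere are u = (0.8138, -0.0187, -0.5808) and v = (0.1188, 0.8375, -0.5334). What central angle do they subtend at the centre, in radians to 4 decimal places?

1.1693 rad

u·v = 0.3908; |u| = 1.0000, |v| = 1.0000.
cos θ = (u·v)/(|u||v|) = 0.3908, so θ = 1.1693 rad.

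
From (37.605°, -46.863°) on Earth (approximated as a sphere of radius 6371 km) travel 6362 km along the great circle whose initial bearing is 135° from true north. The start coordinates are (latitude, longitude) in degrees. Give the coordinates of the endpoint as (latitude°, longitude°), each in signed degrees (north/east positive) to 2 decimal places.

-8.08°, -9.96°

Angular distance δ = d/R = 6362/6371 = 0.99859 rad; initial bearing θ = 2.3562 rad.
sin φ₂ = sin φ₁ cos δ + cos φ₁ sin δ cos θ = (0.6102)(0.5415) + (0.7922)(0.8407)(-0.7071) = -0.1405, so φ₂ = -8.08°.
Δλ = atan2(sin θ sin δ cos φ₁, cos δ − sin φ₁ sin φ₂) = atan2(0.4710, 0.6272) = 36.901°.
λ₂ = -46.863° + 36.901° = -9.96°.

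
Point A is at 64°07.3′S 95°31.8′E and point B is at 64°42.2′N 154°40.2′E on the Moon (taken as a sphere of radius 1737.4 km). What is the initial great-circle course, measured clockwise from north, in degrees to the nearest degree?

Δλ = 59.140° = 1.0322 rad.
y = sin Δλ · cos φ₂ = (0.8584)(0.4273) = 0.3668
x = cos φ₁ sin φ₂ − sin φ₁ cos φ₂ cos Δλ = (0.4365)(0.9041) − (-0.8997)(0.4273)(0.5129) = 0.5918
θ = atan2(y, x) = 31.79°, so the bearing is 32°.

32°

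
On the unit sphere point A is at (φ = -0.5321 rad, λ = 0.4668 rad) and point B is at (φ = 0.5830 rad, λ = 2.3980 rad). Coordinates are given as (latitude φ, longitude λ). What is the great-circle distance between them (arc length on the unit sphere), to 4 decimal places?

With latitudes φ₁ = -30.487°, φ₂ = 33.403° and longitude difference Δλ = 110.650°:
cos c = sin φ₁ sin φ₂ + cos φ₁ cos φ₂ cos Δλ = (-0.5073)(0.5505) + (0.8617)(0.8348)(-0.3527) = -0.53301,
so c = arccos(-0.53301) = 2.13294 rad.
On the unit sphere the arc length equals the central angle: 2.1329.

2.1329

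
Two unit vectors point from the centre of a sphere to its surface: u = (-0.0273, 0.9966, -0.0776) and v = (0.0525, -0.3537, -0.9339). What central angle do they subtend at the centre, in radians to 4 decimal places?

1.8561 rad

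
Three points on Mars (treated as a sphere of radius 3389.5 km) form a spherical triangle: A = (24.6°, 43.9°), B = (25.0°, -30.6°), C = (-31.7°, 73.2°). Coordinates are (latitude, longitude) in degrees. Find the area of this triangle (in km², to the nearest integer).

Side lengths (central angles): a = 1.9889, b = 1.0974, c = 1.1635 rad; semiperimeter s = 2.1249.
By l'Huilier's theorem, tan(E/4) = √[tan(s/2) tan((s−a)/2) tan((s−b)/2) tan((s−c)/2)], giving spherical excess E = 0.7498 rad.
Area = E·R² = 0.7498 × (3389.5)² ≈ 8613868 km².

8613868 km²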